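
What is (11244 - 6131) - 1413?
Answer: 3700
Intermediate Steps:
(11244 - 6131) - 1413 = 5113 - 1413 = 3700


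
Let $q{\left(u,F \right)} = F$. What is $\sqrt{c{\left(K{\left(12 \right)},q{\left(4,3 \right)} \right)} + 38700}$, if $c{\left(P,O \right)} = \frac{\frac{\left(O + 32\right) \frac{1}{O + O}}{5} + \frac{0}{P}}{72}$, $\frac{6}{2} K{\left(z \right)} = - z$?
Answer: $\frac{\sqrt{50155221}}{36} \approx 196.72$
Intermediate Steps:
$K{\left(z \right)} = - \frac{z}{3}$ ($K{\left(z \right)} = \frac{\left(-1\right) z}{3} = - \frac{z}{3}$)
$c{\left(P,O \right)} = \frac{32 + O}{720 O}$ ($c{\left(P,O \right)} = \left(\frac{32 + O}{2 O} \frac{1}{5} + 0\right) \frac{1}{72} = \left(\frac{32 + O}{10 O} + 0\right) \frac{1}{72} = \frac{32 + O}{10 O} \frac{1}{72} = \frac{32 + O}{720 O}$)
$\sqrt{c{\left(K{\left(12 \right)},q{\left(4,3 \right)} \right)} + 38700} = \sqrt{\frac{32 + 3}{720 \cdot 3} + 38700} = \sqrt{\frac{1}{720} \cdot \frac{1}{3} \cdot 35 + 38700} = \sqrt{\frac{7}{432} + 38700} = \sqrt{\frac{16718407}{432}} = \frac{\sqrt{50155221}}{36}$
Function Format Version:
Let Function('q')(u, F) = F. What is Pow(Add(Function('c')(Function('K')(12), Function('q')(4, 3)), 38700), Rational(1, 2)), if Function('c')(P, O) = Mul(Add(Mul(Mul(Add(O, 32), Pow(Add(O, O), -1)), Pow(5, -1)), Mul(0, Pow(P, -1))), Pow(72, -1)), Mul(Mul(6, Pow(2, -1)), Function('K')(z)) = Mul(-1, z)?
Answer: Mul(Rational(1, 36), Pow(50155221, Rational(1, 2))) ≈ 196.72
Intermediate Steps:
Function('K')(z) = Mul(Rational(-1, 3), z) (Function('K')(z) = Mul(Rational(1, 3), Mul(-1, z)) = Mul(Rational(-1, 3), z))
Function('c')(P, O) = Mul(Rational(1, 720), Pow(O, -1), Add(32, O)) (Function('c')(P, O) = Mul(Add(Mul(Mul(Add(32, O), Pow(Mul(2, O), -1)), Rational(1, 5)), 0), Rational(1, 72)) = Mul(Add(Mul(Mul(Add(32, O), Mul(Rational(1, 2), Pow(O, -1))), Rational(1, 5)), 0), Rational(1, 72)) = Mul(Add(Mul(Mul(Rational(1, 2), Pow(O, -1), Add(32, O)), Rational(1, 5)), 0), Rational(1, 72)) = Mul(Add(Mul(Rational(1, 10), Pow(O, -1), Add(32, O)), 0), Rational(1, 72)) = Mul(Mul(Rational(1, 10), Pow(O, -1), Add(32, O)), Rational(1, 72)) = Mul(Rational(1, 720), Pow(O, -1), Add(32, O)))
Pow(Add(Function('c')(Function('K')(12), Function('q')(4, 3)), 38700), Rational(1, 2)) = Pow(Add(Mul(Rational(1, 720), Pow(3, -1), Add(32, 3)), 38700), Rational(1, 2)) = Pow(Add(Mul(Rational(1, 720), Rational(1, 3), 35), 38700), Rational(1, 2)) = Pow(Add(Rational(7, 432), 38700), Rational(1, 2)) = Pow(Rational(16718407, 432), Rational(1, 2)) = Mul(Rational(1, 36), Pow(50155221, Rational(1, 2)))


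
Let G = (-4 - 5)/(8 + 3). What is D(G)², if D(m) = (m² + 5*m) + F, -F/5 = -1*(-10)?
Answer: 41783296/14641 ≈ 2853.9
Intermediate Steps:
F = -50 (F = -(-5)*(-10) = -5*10 = -50)
G = -9/11 ≈ -0.81818
D(m) = -50 + m² + 5*m (D(m) = (m² + 5*m) - 50 = -50 + m² + 5*m)
D(G)² = (-50 + (-9/11)² + 5*(-9/11))² = (-50 + 81/121 - 45/11)² = (-6464/121)² = 41783296/14641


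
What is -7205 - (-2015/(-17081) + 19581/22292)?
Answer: -88510474971/12282892 ≈ -7206.0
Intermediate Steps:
-7205 - (-2015/(-17081) + 19581/22292) = -7205 - (-2015*(-1/17081) + 19581*(1/22292)) = -7205 - (65/551 + 19581/22292) = -7205 - 1*12238111/12282892 = -7205 - 12238111/12282892 = -88510474971/12282892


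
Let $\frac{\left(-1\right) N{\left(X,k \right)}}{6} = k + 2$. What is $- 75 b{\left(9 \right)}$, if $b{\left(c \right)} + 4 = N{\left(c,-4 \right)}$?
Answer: $-600$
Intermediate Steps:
$N{\left(X,k \right)} = -12 - 6 k$ ($N{\left(X,k \right)} = - 6 \left(k + 2\right) = - 6 \left(2 + k\right) = -12 - 6 k$)
$b{\left(c \right)} = 8$ ($b{\left(c \right)} = -4 - -12 = -4 + \left(-12 + 24\right) = -4 + 12 = 8$)
$- 75 b{\left(9 \right)} = \left(-75\right) 8 = -600$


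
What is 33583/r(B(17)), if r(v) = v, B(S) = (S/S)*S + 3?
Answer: 33583/20 ≈ 1679.2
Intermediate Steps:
B(S) = 3 + S (B(S) = 1*S + 3 = S + 3 = 3 + S)
33583/r(B(17)) = 33583/(3 + 17) = 33583/20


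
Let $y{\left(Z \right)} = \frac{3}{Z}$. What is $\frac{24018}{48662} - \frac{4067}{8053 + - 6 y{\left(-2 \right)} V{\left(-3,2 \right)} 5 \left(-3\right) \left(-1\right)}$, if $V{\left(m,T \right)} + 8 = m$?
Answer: $- \frac{20079065}{159806008} \approx -0.12565$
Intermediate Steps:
$V{\left(m,T \right)} = -8 + m$
$\frac{24018}{48662} - \frac{4067}{8053 + - 6 y{\left(-2 \right)} V{\left(-3,2 \right)} 5 \left(-3\right) \left(-1\right)} = \frac{24018}{48662} - \frac{4067}{8053 + - 6 \frac{3}{-2} \left(-8 - 3\right) 5 \left(-3\right) \left(-1\right)} = 24018 \cdot \frac{1}{48662} - \frac{4067}{8053 + - 6 \cdot 3 \left(- \frac{1}{2}\right) \left(-11\right) \left(\left(-15\right) \left(-1\right)\right)} = \frac{12009}{24331} - \frac{4067}{8053 + - 6 \left(\left(- \frac{3}{2}\right) \left(-11\right)\right) 15} = \frac{12009}{24331} - \frac{4067}{8053 + \left(-6\right) \frac{33}{2} \cdot 15} = \frac{12009}{24331} - \frac{4067}{8053 - 1485} = \frac{12009}{24331} - \frac{4067}{6568} = - \frac{20079065}{159806008}$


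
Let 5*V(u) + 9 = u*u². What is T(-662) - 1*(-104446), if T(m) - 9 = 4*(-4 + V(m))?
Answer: -1159947953/5 ≈ -2.3199e+8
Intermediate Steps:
V(u) = -9/5 + u³/5 (V(u) = -9/5 + (u*u²)/5 = -9/5 + u³/5)
T(m) = -71/5 + 4*m³/5 (T(m) = 9 + 4*(-4 + (-9/5 + m³/5)) = 9 + 4*(-29/5 + m³/5) = 9 + (-116/5 + 4*m³/5) = -71/5 + 4*m³/5)
T(-662) - 1*(-104446) = (-71/5 + (⅘)*(-662)³) - 1*(-104446) = (-71/5 + (⅘)*(-290117528)) + 104446 = (-71/5 - 1160470112/5) + 104446 = -1160470183/5 + 104446 = -1159947953/5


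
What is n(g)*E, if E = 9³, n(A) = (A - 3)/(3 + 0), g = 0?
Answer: -729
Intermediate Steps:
n(A) = -1 + A/3 (n(A) = (-3 + A)/3 = (-3 + A)*(⅓) = -1 + A/3)
E = 729
n(g)*E = (-1 + (⅓)*0)*729 = (-1 + 0)*729 = -1*729 = -729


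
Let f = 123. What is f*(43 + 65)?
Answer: 13284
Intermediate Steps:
f*(43 + 65) = 123*(43 + 65) = 123*108 = 13284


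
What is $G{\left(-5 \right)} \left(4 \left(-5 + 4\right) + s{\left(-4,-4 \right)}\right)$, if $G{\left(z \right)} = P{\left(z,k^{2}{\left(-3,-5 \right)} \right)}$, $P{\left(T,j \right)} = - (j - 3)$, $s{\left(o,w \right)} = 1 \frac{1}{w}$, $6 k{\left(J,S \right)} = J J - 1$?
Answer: $- \frac{187}{36} \approx -5.1944$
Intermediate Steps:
$k{\left(J,S \right)} = - \frac{1}{6} + \frac{J^{2}}{6}$ ($k{\left(J,S \right)} = \frac{J J - 1}{6} = \frac{J^{2} - 1}{6} = \frac{-1 + J^{2}}{6} = - \frac{1}{6} + \frac{J^{2}}{6}$)
$s{\left(o,w \right)} = \frac{1}{w}$
$P{\left(T,j \right)} = 3 - j$ ($P{\left(T,j \right)} = - (-3 + j) = 3 - j$)
$G{\left(z \right)} = \frac{11}{9}$ ($G{\left(z \right)} = 3 - \left(- \frac{1}{6} + \frac{\left(-3\right)^{2}}{6}\right)^{2} = 3 - \left(- \frac{1}{6} + \frac{1}{6} \cdot 9\right)^{2} = 3 - \left(- \frac{1}{6} + \frac{3}{2}\right)^{2} = 3 - \left(\frac{4}{3}\right)^{2} = 3 - \frac{16}{9} = \frac{11}{9}$)
$G{\left(-5 \right)} \left(4 \left(-5 + 4\right) + s{\left(-4,-4 \right)}\right) = \frac{11 \left(4 \left(-5 + 4\right) + \frac{1}{-4}\right)}{9} = \frac{11 \left(4 \left(-1\right) - \frac{1}{4}\right)}{9} = \frac{11 \left(-4 - \frac{1}{4}\right)}{9} = \frac{11}{9} \left(- \frac{17}{4}\right) = - \frac{187}{36}$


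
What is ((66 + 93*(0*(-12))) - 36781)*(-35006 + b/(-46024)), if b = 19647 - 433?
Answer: 29576417334485/23012 ≈ 1.2853e+9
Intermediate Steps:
b = 19214
((66 + 93*(0*(-12))) - 36781)*(-35006 + b/(-46024)) = ((66 + 93*(0*(-12))) - 36781)*(-35006 + 19214/(-46024)) = ((66 + 93*0) - 36781)*(-35006 + 19214*(-1/46024)) = ((66 + 0) - 36781)*(-35006 - 9607/23012) = (66 - 36781)*(-805567679/23012) = -36715*(-805567679/23012) = 29576417334485/23012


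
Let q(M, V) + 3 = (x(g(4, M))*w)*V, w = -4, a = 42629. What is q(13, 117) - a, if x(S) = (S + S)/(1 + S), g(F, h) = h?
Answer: -304508/7 ≈ -43501.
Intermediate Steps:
x(S) = 2*S/(1 + S) (x(S) = (2*S)/(1 + S) = 2*S/(1 + S))
q(M, V) = -3 - 8*M*V/(1 + M) (q(M, V) = -3 + ((2*M/(1 + M))*(-4))*V = -3 + (-8*M/(1 + M))*V = -3 - 8*M*V/(1 + M))
q(13, 117) - a = (-3 - 3*13 - 8*13*117)/(1 + 13) - 1*42629 = (-3 - 39 - 12168)/14 - 42629 = (1/14)*(-12210) - 42629 = -6105/7 - 42629 = -304508/7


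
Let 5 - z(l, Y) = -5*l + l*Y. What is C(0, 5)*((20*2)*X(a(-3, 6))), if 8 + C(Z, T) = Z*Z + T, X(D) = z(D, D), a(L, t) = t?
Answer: 120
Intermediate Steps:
z(l, Y) = 5 + 5*l - Y*l (z(l, Y) = 5 - (-5*l + l*Y) = 5 - (-5*l + Y*l) = 5 + (5*l - Y*l) = 5 + 5*l - Y*l)
X(D) = 5 - D**2 + 5*D (X(D) = 5 + 5*D - D*D = 5 + 5*D - D**2 = 5 - D**2 + 5*D)
C(Z, T) = -8 + T + Z**2 (C(Z, T) = -8 + (Z*Z + T) = -8 + (Z**2 + T) = -8 + (T + Z**2) = -8 + T + Z**2)
C(0, 5)*((20*2)*X(a(-3, 6))) = (-8 + 5 + 0**2)*((20*2)*(5 - 1*6**2 + 5*6)) = (-8 + 5 + 0)*(40*(5 - 1*36 + 30)) = -120*(5 - 36 + 30) = -120*(-1) = -3*(-40) = 120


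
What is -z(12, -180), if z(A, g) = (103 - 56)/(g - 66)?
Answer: 47/246 ≈ 0.19106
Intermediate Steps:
z(A, g) = 47/(-66 + g)
-z(12, -180) = -47/(-66 - 180) = -47/(-246) = -47*(-1)/246 = -1*(-47/246) = 47/246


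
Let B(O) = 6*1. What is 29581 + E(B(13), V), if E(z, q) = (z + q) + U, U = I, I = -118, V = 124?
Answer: 29593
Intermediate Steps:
U = -118
B(O) = 6
E(z, q) = -118 + q + z (E(z, q) = (z + q) - 118 = (q + z) - 118 = -118 + q + z)
29581 + E(B(13), V) = 29581 + (-118 + 124 + 6) = 29581 + 12 = 29593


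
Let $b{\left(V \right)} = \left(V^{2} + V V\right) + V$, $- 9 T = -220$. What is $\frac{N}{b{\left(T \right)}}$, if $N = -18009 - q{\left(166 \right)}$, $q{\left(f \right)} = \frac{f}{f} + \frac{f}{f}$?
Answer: $- \frac{1458891}{98780} \approx -14.769$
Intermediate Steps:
$T = \frac{220}{9}$ ($T = \left(- \frac{1}{9}\right) \left(-220\right) = \frac{220}{9} \approx 24.444$)
$b{\left(V \right)} = V + 2 V^{2}$ ($b{\left(V \right)} = \left(V^{2} + V^{2}\right) + V = 2 V^{2} + V = V + 2 V^{2}$)
$q{\left(f \right)} = 2$ ($q{\left(f \right)} = 1 + 1 = 2$)
$N = -18011$ ($N = -18009 - 2 = -18011$)
$\frac{N}{b{\left(T \right)}} = - \frac{18011}{\frac{220}{9} \left(1 + 2 \cdot \frac{220}{9}\right)} = - \frac{18011}{\frac{220}{9} \left(1 + \frac{440}{9}\right)} = - \frac{18011}{\frac{220}{9} \cdot \frac{449}{9}} = - \frac{18011}{\frac{98780}{81}} = \left(-18011\right) \frac{81}{98780} = - \frac{1458891}{98780}$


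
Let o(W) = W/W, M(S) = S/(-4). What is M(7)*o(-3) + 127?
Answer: 501/4 ≈ 125.25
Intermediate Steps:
M(S) = -S/4 (M(S) = S*(-¼) = -S/4)
o(W) = 1
M(7)*o(-3) + 127 = -¼*7*1 + 127 = -7/4*1 + 127 = -7/4 + 127 = 501/4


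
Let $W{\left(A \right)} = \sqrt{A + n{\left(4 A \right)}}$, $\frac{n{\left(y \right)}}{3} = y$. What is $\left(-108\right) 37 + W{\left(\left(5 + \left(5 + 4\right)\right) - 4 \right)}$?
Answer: $-3996 + \sqrt{130} \approx -3984.6$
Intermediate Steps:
$n{\left(y \right)} = 3 y$
$W{\left(A \right)} = \sqrt{13} \sqrt{A}$ ($W{\left(A \right)} = \sqrt{A + 3 \cdot 4 A} = \sqrt{A + 12 A} = \sqrt{13 A} = \sqrt{13} \sqrt{A}$)
$\left(-108\right) 37 + W{\left(\left(5 + \left(5 + 4\right)\right) - 4 \right)} = \left(-108\right) 37 + \sqrt{13} \sqrt{\left(5 + \left(5 + 4\right)\right) - 4} = -3996 + \sqrt{13} \sqrt{\left(5 + 9\right) - 4} = -3996 + \sqrt{13} \sqrt{14 - 4} = -3996 + \sqrt{13} \sqrt{10} = -3996 + \sqrt{130}$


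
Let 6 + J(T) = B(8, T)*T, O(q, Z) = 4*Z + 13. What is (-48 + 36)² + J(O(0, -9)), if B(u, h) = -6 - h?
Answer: -253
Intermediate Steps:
O(q, Z) = 13 + 4*Z
J(T) = -6 + T*(-6 - T) (J(T) = -6 + (-6 - T)*T = -6 + T*(-6 - T))
(-48 + 36)² + J(O(0, -9)) = (-48 + 36)² + (-6 - (13 + 4*(-9))*(6 + (13 + 4*(-9)))) = (-12)² + (-6 - (13 - 36)*(6 + (13 - 36))) = 144 + (-6 - 1*(-23)*(6 - 23)) = 144 + (-6 - 1*(-23)*(-17)) = 144 + (-6 - 391) = 144 - 397 = -253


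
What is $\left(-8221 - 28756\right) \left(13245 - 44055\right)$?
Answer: $1139261370$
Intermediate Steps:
$\left(-8221 - 28756\right) \left(13245 - 44055\right) = \left(-36977\right) \left(-30810\right) = 1139261370$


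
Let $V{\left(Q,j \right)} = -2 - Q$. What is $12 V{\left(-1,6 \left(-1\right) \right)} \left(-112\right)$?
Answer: $1344$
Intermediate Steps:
$12 V{\left(-1,6 \left(-1\right) \right)} \left(-112\right) = 12 \left(-2 - -1\right) \left(-112\right) = 12 \left(-2 + 1\right) \left(-112\right) = 12 \left(-1\right) \left(-112\right) = \left(-12\right) \left(-112\right) = 1344$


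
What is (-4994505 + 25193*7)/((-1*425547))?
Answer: 4818154/425547 ≈ 11.322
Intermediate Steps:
(-4994505 + 25193*7)/((-1*425547)) = (-4994505 + 176351)/(-425547) = -4818154*(-1/425547) = 4818154/425547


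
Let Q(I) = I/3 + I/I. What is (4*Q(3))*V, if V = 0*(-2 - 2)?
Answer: 0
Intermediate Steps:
V = 0 (V = 0*(-4) = 0)
Q(I) = 1 + I/3 (Q(I) = I*(1/3) + 1 = I/3 + 1 = 1 + I/3)
(4*Q(3))*V = (4*(1 + (1/3)*3))*0 = (4*(1 + 1))*0 = (4*2)*0 = 8*0 = 0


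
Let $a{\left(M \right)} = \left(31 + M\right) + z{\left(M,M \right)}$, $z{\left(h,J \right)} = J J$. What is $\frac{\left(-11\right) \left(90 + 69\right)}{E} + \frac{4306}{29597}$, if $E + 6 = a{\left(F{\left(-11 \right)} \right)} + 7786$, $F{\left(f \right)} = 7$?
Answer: $- \frac{17889851}{232839599} \approx -0.076833$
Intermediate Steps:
$z{\left(h,J \right)} = J^{2}$
$a{\left(M \right)} = 31 + M + M^{2}$ ($a{\left(M \right)} = \left(31 + M\right) + M^{2} = 31 + M + M^{2}$)
$E = 7867$ ($E = -6 + \left(\left(31 + 7 + 7^{2}\right) + 7786\right) = -6 + \left(\left(31 + 7 + 49\right) + 7786\right) = -6 + \left(87 + 7786\right) = -6 + 7873 = 7867$)
$\frac{\left(-11\right) \left(90 + 69\right)}{E} + \frac{4306}{29597} = \frac{\left(-11\right) \left(90 + 69\right)}{7867} + \frac{4306}{29597} = \left(-11\right) 159 \cdot \frac{1}{7867} + 4306 \cdot \frac{1}{29597} = \left(-1749\right) \frac{1}{7867} + \frac{4306}{29597} = - \frac{1749}{7867} + \frac{4306}{29597} = - \frac{17889851}{232839599}$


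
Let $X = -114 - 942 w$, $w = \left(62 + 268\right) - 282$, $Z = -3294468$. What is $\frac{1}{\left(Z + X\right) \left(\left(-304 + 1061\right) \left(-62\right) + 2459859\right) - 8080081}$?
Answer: $- \frac{1}{8058690169231} \approx -1.2409 \cdot 10^{-13}$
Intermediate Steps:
$w = 48$ ($w = 330 - 282 = 48$)
$X = -45330$ ($X = -114 - 45216 = -45330$)
$\frac{1}{\left(Z + X\right) \left(\left(-304 + 1061\right) \left(-62\right) + 2459859\right) - 8080081} = \frac{1}{\left(-3294468 - 45330\right) \left(\left(-304 + 1061\right) \left(-62\right) + 2459859\right) - 8080081} = \frac{1}{- 3339798 \left(757 \left(-62\right) + 2459859\right) - 8080081} = \frac{1}{- 3339798 \left(-46934 + 2459859\right) - 8080081} = \frac{1}{\left(-3339798\right) 2412925 - 8080081} = \frac{1}{-8058682089150 - 8080081} = \frac{1}{-8058690169231} = - \frac{1}{8058690169231}$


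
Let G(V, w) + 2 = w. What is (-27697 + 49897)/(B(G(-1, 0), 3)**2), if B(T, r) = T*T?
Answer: 2775/2 ≈ 1387.5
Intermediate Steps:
G(V, w) = -2 + w
B(T, r) = T**2
(-27697 + 49897)/(B(G(-1, 0), 3)**2) = (-27697 + 49897)/(((-2 + 0)**2)**2) = 22200/(((-2)**2)**2) = 22200/(4**2) = 22200/16 = 22200*(1/16) = 2775/2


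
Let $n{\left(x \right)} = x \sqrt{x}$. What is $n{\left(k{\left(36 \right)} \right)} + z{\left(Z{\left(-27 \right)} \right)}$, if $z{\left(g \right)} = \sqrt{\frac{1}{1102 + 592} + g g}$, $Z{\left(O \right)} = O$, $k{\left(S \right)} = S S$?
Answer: $46656 + \frac{\sqrt{17288978}}{154} \approx 46683.0$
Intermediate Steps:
$k{\left(S \right)} = S^{2}$
$z{\left(g \right)} = \sqrt{\frac{1}{1694} + g^{2}}$
$n{\left(x \right)} = x^{\frac{3}{2}}$
$n{\left(k{\left(36 \right)} \right)} + z{\left(Z{\left(-27 \right)} \right)} = \left(36^{2}\right)^{\frac{3}{2}} + \frac{\sqrt{14 + 23716 \left(-27\right)^{2}}}{154} = 1296^{\frac{3}{2}} + \frac{\sqrt{14 + 23716 \cdot 729}}{154} = 46656 + \frac{\sqrt{14 + 17288964}}{154} = 46656 + \frac{\sqrt{17288978}}{154}$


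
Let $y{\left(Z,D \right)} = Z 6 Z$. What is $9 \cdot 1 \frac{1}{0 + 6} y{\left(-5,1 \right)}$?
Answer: $225$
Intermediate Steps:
$y{\left(Z,D \right)} = 6 Z^{2}$ ($y{\left(Z,D \right)} = 6 Z Z = 6 Z^{2}$)
$9 \cdot 1 \frac{1}{0 + 6} y{\left(-5,1 \right)} = 9 \cdot 1 \frac{1}{0 + 6} \cdot 6 \left(-5\right)^{2} = 9 \cdot 1 \cdot \frac{1}{6} \cdot 6 \cdot 25 = 9 \cdot 1 \cdot \frac{1}{6} \cdot 150 = 9 \cdot \frac{1}{6} \cdot 150 = \frac{3}{2} \cdot 150 = 225$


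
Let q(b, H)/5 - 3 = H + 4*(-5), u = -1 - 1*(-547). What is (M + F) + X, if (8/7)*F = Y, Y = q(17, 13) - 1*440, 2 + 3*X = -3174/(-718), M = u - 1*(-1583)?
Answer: 3720619/2154 ≈ 1727.3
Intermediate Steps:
u = 546 (u = -1 + 547 = 546)
q(b, H) = -85 + 5*H (q(b, H) = 15 + 5*(H + 4*(-5)) = 15 + 5*(H - 20) = 15 + 5*(-20 + H) = 15 + (-100 + 5*H) = -85 + 5*H)
M = 2129 (M = 546 - 1*(-1583) = 546 + 1583 = 2129)
X = 869/1077 (X = -2/3 + (-3174/(-718))/3 = -2/3 + (-3174*(-1/718))/3 = -2/3 + (1/3)*(1587/359) = -2/3 + 529/359 = 869/1077 ≈ 0.80687)
Y = -460 (Y = (-85 + 5*13) - 1*440 = (-85 + 65) - 440 = -20 - 440 = -460)
F = -805/2 (F = (7/8)*(-460) = -805/2 ≈ -402.50)
(M + F) + X = (2129 - 805/2) + 869/1077 = 3453/2 + 869/1077 = 3720619/2154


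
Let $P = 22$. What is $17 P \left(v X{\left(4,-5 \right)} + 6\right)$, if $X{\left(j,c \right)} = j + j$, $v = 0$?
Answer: $2244$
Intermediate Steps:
$X{\left(j,c \right)} = 2 j$
$17 P \left(v X{\left(4,-5 \right)} + 6\right) = 17 \cdot 22 \left(0 \cdot 2 \cdot 4 + 6\right) = 374 \left(0 \cdot 8 + 6\right) = 374 \left(0 + 6\right) = 374 \cdot 6 = 2244$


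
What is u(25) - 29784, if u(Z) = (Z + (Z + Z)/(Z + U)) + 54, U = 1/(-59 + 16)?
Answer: -15950510/537 ≈ -29703.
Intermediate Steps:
U = -1/43 (U = 1/(-43) = -1/43 ≈ -0.023256)
u(Z) = 54 + Z + 2*Z/(-1/43 + Z) (u(Z) = (Z + (Z + Z)/(Z - 1/43)) + 54 = (Z + (2*Z)/(-1/43 + Z)) + 54 = (Z + 2*Z/(-1/43 + Z)) + 54 = 54 + Z + 2*Z/(-1/43 + Z))
u(25) - 29784 = (-54 + 43*25² + 2407*25)/(-1 + 43*25) - 29784 = (-54 + 43*625 + 60175)/(-1 + 1075) - 29784 = (-54 + 26875 + 60175)/1074 - 29784 = (1/1074)*86996 - 29784 = 43498/537 - 29784 = -15950510/537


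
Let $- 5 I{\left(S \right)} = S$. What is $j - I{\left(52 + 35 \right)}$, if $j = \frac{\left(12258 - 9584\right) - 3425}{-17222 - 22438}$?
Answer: $\frac{138167}{7932} \approx 17.419$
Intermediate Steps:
$I{\left(S \right)} = - \frac{S}{5}$
$j = \frac{751}{39660}$ ($j = \frac{\left(12258 - 9584\right) - 3425}{-39660} = \left(2674 - 3425\right) \left(- \frac{1}{39660}\right) = \left(-751\right) \left(- \frac{1}{39660}\right) = \frac{751}{39660} \approx 0.018936$)
$j - I{\left(52 + 35 \right)} = \frac{751}{39660} - - \frac{52 + 35}{5} = \frac{751}{39660} - \left(- \frac{1}{5}\right) 87 = \frac{751}{39660} - - \frac{87}{5} = \frac{751}{39660} + \frac{87}{5} = \frac{138167}{7932}$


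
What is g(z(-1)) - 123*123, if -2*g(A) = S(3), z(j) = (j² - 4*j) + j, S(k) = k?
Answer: -30261/2 ≈ -15131.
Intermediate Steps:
z(j) = j² - 3*j
g(A) = -3/2 (g(A) = -½*3 = -3/2)
g(z(-1)) - 123*123 = -3/2 - 123*123 = -3/2 - 15129 = -30261/2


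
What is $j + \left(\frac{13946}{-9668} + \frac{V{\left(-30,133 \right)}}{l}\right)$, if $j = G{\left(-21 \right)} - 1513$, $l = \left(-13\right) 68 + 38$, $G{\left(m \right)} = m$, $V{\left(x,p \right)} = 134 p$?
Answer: $- \frac{3182720941}{2044782} \approx -1556.5$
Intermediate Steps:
$l = -846$ ($l = -884 + 38 = -846$)
$j = -1534$ ($j = -21 - 1513 = -1534$)
$j + \left(\frac{13946}{-9668} + \frac{V{\left(-30,133 \right)}}{l}\right) = -1534 + \left(\frac{13946}{-9668} + \frac{134 \cdot 133}{-846}\right) = -1534 + \left(13946 \left(- \frac{1}{9668}\right) + 17822 \left(- \frac{1}{846}\right)\right) = -1534 - \frac{46025353}{2044782} = - \frac{3182720941}{2044782}$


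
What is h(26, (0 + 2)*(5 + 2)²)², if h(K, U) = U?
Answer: 9604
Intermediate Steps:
h(26, (0 + 2)*(5 + 2)²)² = ((0 + 2)*(5 + 2)²)² = (2*7²)² = (2*49)² = 98² = 9604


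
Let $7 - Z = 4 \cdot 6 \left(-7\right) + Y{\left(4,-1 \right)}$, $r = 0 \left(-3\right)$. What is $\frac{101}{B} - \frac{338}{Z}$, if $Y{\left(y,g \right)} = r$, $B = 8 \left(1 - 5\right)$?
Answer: $- \frac{28491}{5600} \approx -5.0877$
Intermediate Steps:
$B = -32$ ($B = 8 \left(-4\right) = -32$)
$r = 0$
$Y{\left(y,g \right)} = 0$
$Z = 175$ ($Z = 7 - \left(4 \cdot 6 \left(-7\right) + 0\right) = 7 - \left(24 \left(-7\right) + 0\right) = 7 - \left(-168 + 0\right) = 7 - -168 = 7 + 168 = 175$)
$\frac{101}{B} - \frac{338}{Z} = \frac{101}{-32} - \frac{338}{175} = 101 \left(- \frac{1}{32}\right) - \frac{338}{175} = - \frac{101}{32} - \frac{338}{175} = - \frac{28491}{5600}$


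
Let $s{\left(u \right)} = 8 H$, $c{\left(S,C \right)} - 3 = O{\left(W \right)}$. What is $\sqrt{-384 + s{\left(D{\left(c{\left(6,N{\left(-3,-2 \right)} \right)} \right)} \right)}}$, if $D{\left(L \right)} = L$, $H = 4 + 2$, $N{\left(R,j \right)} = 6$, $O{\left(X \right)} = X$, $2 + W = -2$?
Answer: $4 i \sqrt{21} \approx 18.33 i$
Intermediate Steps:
$W = -4$ ($W = -2 - 2 = -4$)
$c{\left(S,C \right)} = -1$ ($c{\left(S,C \right)} = 3 - 4 = -1$)
$H = 6$
$s{\left(u \right)} = 48$ ($s{\left(u \right)} = 8 \cdot 6 = 48$)
$\sqrt{-384 + s{\left(D{\left(c{\left(6,N{\left(-3,-2 \right)} \right)} \right)} \right)}} = \sqrt{-384 + 48} = \sqrt{-336} = 4 i \sqrt{21}$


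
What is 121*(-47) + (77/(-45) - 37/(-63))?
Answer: -597253/105 ≈ -5688.1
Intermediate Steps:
121*(-47) + (77/(-45) - 37/(-63)) = -5687 + (77*(-1/45) - 37*(-1/63)) = -5687 + (-77/45 + 37/63) = -5687 - 118/105 = -597253/105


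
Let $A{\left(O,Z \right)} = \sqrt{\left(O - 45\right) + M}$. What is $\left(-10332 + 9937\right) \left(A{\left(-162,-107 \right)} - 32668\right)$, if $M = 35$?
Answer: $12903860 - 790 i \sqrt{43} \approx 1.2904 \cdot 10^{7} - 5180.4 i$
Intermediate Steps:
$A{\left(O,Z \right)} = \sqrt{-10 + O}$ ($A{\left(O,Z \right)} = \sqrt{\left(O - 45\right) + 35} = \sqrt{\left(-45 + O\right) + 35} = \sqrt{-10 + O}$)
$\left(-10332 + 9937\right) \left(A{\left(-162,-107 \right)} - 32668\right) = \left(-10332 + 9937\right) \left(\sqrt{-10 - 162} - 32668\right) = - 395 \left(\sqrt{-172} - 32668\right) = - 395 \left(2 i \sqrt{43} - 32668\right) = - 395 \left(-32668 + 2 i \sqrt{43}\right) = 12903860 - 790 i \sqrt{43}$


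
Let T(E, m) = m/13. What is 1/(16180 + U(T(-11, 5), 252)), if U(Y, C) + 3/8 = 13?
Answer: 8/129541 ≈ 6.1756e-5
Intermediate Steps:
T(E, m) = m/13 (T(E, m) = m*(1/13) = m/13)
U(Y, C) = 101/8 (U(Y, C) = -3/8 + 13 = 101/8)
1/(16180 + U(T(-11, 5), 252)) = 1/(16180 + 101/8) = 1/(129541/8) = 8/129541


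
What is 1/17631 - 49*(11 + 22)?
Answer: -28509326/17631 ≈ -1617.0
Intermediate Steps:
1/17631 - 49*(11 + 22) = 1/17631 - 49*33 = 1/17631 - 1*1617 = 1/17631 - 1617 = -28509326/17631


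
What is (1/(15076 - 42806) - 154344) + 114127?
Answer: -1115217411/27730 ≈ -40217.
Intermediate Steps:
(1/(15076 - 42806) - 154344) + 114127 = (1/(-27730) - 154344) + 114127 = (-1/27730 - 154344) + 114127 = -4279959121/27730 + 114127 = -1115217411/27730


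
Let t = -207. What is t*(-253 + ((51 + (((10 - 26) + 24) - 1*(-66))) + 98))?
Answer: 6210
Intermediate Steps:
t*(-253 + ((51 + (((10 - 26) + 24) - 1*(-66))) + 98)) = -207*(-253 + ((51 + (((10 - 26) + 24) - 1*(-66))) + 98)) = -207*(-253 + ((51 + ((-16 + 24) + 66)) + 98)) = -207*(-253 + ((51 + (8 + 66)) + 98)) = -207*(-253 + ((51 + 74) + 98)) = -207*(-253 + (125 + 98)) = -207*(-253 + 223) = -207*(-30) = 6210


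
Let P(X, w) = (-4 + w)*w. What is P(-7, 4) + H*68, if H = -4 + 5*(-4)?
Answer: -1632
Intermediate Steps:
H = -24 (H = -4 - 20 = -24)
P(X, w) = w*(-4 + w)
P(-7, 4) + H*68 = 4*(-4 + 4) - 24*68 = 4*0 - 1632 = 0 - 1632 = -1632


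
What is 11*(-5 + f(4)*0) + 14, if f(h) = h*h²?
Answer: -41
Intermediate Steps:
f(h) = h³
11*(-5 + f(4)*0) + 14 = 11*(-5 + 4³*0) + 14 = 11*(-5 + 64*0) + 14 = 11*(-5 + 0) + 14 = 11*(-5) + 14 = -55 + 14 = -41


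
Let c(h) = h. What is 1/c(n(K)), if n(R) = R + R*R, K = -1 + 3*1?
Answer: ⅙ ≈ 0.16667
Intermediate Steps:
K = 2 (K = -1 + 3 = 2)
n(R) = R + R²
1/c(n(K)) = 1/(2*(1 + 2)) = 1/(2*3) = 1/6 = ⅙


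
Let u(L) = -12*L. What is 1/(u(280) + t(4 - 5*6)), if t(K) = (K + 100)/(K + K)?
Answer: -26/87397 ≈ -0.00029749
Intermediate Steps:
t(K) = (100 + K)/(2*K) (t(K) = (100 + K)/((2*K)) = (100 + K)*(1/(2*K)) = (100 + K)/(2*K))
1/(u(280) + t(4 - 5*6)) = 1/(-12*280 + (100 + (4 - 5*6))/(2*(4 - 5*6))) = 1/(-3360 + (100 + (4 - 30))/(2*(4 - 30))) = 1/(-3360 + (½)*(100 - 26)/(-26)) = 1/(-3360 + (½)*(-1/26)*74) = 1/(-3360 - 37/26) = 1/(-87397/26) = -26/87397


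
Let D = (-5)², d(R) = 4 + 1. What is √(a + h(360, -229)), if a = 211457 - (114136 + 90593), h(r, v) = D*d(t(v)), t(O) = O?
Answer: √6853 ≈ 82.783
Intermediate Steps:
d(R) = 5
D = 25
h(r, v) = 125 (h(r, v) = 25*5 = 125)
a = 6728 (a = 211457 - 1*204729 = 211457 - 204729 = 6728)
√(a + h(360, -229)) = √(6728 + 125) = √6853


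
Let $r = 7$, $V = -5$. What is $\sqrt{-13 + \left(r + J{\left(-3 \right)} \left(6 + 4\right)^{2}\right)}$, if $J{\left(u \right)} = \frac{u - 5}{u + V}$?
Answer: $\sqrt{94} \approx 9.6954$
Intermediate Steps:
$J{\left(u \right)} = 1$ ($J{\left(u \right)} = \frac{u - 5}{u - 5} = \frac{-5 + u}{-5 + u} = 1$)
$\sqrt{-13 + \left(r + J{\left(-3 \right)} \left(6 + 4\right)^{2}\right)} = \sqrt{-13 + \left(7 + 1 \left(6 + 4\right)^{2}\right)} = \sqrt{-13 + \left(7 + 1 \cdot 10^{2}\right)} = \sqrt{-13 + \left(7 + 1 \cdot 100\right)} = \sqrt{-13 + \left(7 + 100\right)} = \sqrt{-13 + 107} = \sqrt{94}$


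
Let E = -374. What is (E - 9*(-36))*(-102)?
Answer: 5100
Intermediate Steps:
(E - 9*(-36))*(-102) = (-374 - 9*(-36))*(-102) = (-374 + 324)*(-102) = -50*(-102) = 5100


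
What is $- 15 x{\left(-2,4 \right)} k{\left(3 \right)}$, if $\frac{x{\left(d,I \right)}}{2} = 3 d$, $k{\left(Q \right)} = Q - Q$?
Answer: $0$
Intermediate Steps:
$k{\left(Q \right)} = 0$
$x{\left(d,I \right)} = 6 d$ ($x{\left(d,I \right)} = 2 \cdot 3 d = 6 d$)
$- 15 x{\left(-2,4 \right)} k{\left(3 \right)} = - 15 \cdot 6 \left(-2\right) 0 = \left(-15\right) \left(-12\right) 0 = 180 \cdot 0 = 0$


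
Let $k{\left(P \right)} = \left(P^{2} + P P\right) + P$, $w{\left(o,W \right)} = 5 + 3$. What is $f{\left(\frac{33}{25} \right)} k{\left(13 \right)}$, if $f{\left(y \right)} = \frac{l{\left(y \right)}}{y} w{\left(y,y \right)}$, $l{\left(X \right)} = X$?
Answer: $2808$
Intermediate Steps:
$w{\left(o,W \right)} = 8$
$k{\left(P \right)} = P + 2 P^{2}$ ($k{\left(P \right)} = \left(P^{2} + P^{2}\right) + P = 2 P^{2} + P = P + 2 P^{2}$)
$f{\left(y \right)} = 8$ ($f{\left(y \right)} = \frac{y}{y} 8 = 1 \cdot 8 = 8$)
$f{\left(\frac{33}{25} \right)} k{\left(13 \right)} = 8 \cdot 13 \left(1 + 2 \cdot 13\right) = 8 \cdot 13 \left(1 + 26\right) = 8 \cdot 13 \cdot 27 = 8 \cdot 351 = 2808$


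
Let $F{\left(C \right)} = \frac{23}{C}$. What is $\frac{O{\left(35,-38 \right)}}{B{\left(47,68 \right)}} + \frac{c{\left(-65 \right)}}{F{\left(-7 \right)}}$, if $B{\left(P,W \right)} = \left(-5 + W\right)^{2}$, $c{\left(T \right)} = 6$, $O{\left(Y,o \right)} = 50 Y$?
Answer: $- \frac{18064}{13041} \approx -1.3852$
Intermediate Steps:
$\frac{O{\left(35,-38 \right)}}{B{\left(47,68 \right)}} + \frac{c{\left(-65 \right)}}{F{\left(-7 \right)}} = \frac{50 \cdot 35}{\left(-5 + 68\right)^{2}} + \frac{6}{23 \frac{1}{-7}} = \frac{1750}{63^{2}} + \frac{6}{23 \left(- \frac{1}{7}\right)} = \frac{1750}{3969} + \frac{6}{- \frac{23}{7}} = 1750 \cdot \frac{1}{3969} + 6 \left(- \frac{7}{23}\right) = \frac{250}{567} - \frac{42}{23} = - \frac{18064}{13041}$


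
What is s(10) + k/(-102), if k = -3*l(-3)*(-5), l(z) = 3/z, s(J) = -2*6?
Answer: -403/34 ≈ -11.853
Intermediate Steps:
s(J) = -12
k = -15 (k = -9/(-3)*(-5) = -9*(-1)/3*(-5) = -3*(-1)*(-5) = 3*(-5) = -15)
s(10) + k/(-102) = -12 - 15/(-102) = -12 - 1/102*(-15) = -12 + 5/34 = -403/34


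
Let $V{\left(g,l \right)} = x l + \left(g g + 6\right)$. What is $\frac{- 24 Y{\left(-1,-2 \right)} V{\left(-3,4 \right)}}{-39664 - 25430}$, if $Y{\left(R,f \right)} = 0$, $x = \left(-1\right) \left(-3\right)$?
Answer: $0$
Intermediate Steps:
$x = 3$
$V{\left(g,l \right)} = 6 + g^{2} + 3 l$ ($V{\left(g,l \right)} = 3 l + \left(g g + 6\right) = 3 l + \left(g^{2} + 6\right) = 3 l + \left(6 + g^{2}\right) = 6 + g^{2} + 3 l$)
$\frac{- 24 Y{\left(-1,-2 \right)} V{\left(-3,4 \right)}}{-39664 - 25430} = \frac{\left(-24\right) 0 \left(6 + \left(-3\right)^{2} + 3 \cdot 4\right)}{-39664 - 25430} = \frac{0 \left(6 + 9 + 12\right)}{-65094} = 0 \cdot 27 \left(- \frac{1}{65094}\right) = 0 \left(- \frac{1}{65094}\right) = 0$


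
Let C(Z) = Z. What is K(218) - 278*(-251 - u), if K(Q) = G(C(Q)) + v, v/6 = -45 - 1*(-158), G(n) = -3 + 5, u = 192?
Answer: 123834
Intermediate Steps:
G(n) = 2
v = 678 (v = 6*(-45 - 1*(-158)) = 6*(-45 + 158) = 6*113 = 678)
K(Q) = 680 (K(Q) = 2 + 678 = 680)
K(218) - 278*(-251 - u) = 680 - 278*(-251 - 1*192) = 680 - 278*(-251 - 192) = 680 - 278*(-443) = 680 - 1*(-123154) = 680 + 123154 = 123834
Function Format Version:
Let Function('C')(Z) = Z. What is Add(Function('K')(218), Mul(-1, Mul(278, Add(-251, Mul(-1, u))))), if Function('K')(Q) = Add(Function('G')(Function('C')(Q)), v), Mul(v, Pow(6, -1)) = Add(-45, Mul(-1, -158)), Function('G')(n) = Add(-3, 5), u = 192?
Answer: 123834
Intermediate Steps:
Function('G')(n) = 2
v = 678 (v = Mul(6, Add(-45, Mul(-1, -158))) = Mul(6, Add(-45, 158)) = Mul(6, 113) = 678)
Function('K')(Q) = 680 (Function('K')(Q) = Add(2, 678) = 680)
Add(Function('K')(218), Mul(-1, Mul(278, Add(-251, Mul(-1, u))))) = Add(680, Mul(-1, Mul(278, Add(-251, Mul(-1, 192))))) = Add(680, Mul(-1, Mul(278, Add(-251, -192)))) = Add(680, Mul(-1, Mul(278, -443))) = Add(680, Mul(-1, -123154)) = Add(680, 123154) = 123834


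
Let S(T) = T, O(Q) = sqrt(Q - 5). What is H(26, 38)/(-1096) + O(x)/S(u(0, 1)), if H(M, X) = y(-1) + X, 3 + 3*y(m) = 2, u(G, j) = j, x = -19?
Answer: -113/3288 + 2*I*sqrt(6) ≈ -0.034367 + 4.899*I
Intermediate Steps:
O(Q) = sqrt(-5 + Q)
y(m) = -1/3 (y(m) = -1 + (1/3)*2 = -1 + 2/3 = -1/3)
H(M, X) = -1/3 + X
H(26, 38)/(-1096) + O(x)/S(u(0, 1)) = (-1/3 + 38)/(-1096) + sqrt(-5 - 19)/1 = (113/3)*(-1/1096) + sqrt(-24)*1 = -113/3288 + (2*I*sqrt(6))*1 = -113/3288 + 2*I*sqrt(6)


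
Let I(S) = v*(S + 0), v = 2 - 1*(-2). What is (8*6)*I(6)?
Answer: 1152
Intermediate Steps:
v = 4 (v = 2 + 2 = 4)
I(S) = 4*S (I(S) = 4*(S + 0) = 4*S)
(8*6)*I(6) = (8*6)*(4*6) = 48*24 = 1152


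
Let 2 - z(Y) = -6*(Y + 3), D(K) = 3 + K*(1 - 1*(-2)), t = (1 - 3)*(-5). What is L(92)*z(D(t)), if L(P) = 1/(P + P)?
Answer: 109/92 ≈ 1.1848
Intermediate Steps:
t = 10 (t = -2*(-5) = 10)
D(K) = 3 + 3*K (D(K) = 3 + K*(1 + 2) = 3 + K*3 = 3 + 3*K)
z(Y) = 20 + 6*Y (z(Y) = 2 - (-6)*(Y + 3) = 2 - (-6)*(3 + Y) = 2 - (-18 - 6*Y) = 2 + (18 + 6*Y) = 20 + 6*Y)
L(P) = 1/(2*P)
L(92)*z(D(t)) = ((1/2)/92)*(20 + 6*(3 + 3*10)) = ((1/2)*(1/92))*(20 + 6*(3 + 30)) = (20 + 6*33)/184 = (20 + 198)/184 = (1/184)*218 = 109/92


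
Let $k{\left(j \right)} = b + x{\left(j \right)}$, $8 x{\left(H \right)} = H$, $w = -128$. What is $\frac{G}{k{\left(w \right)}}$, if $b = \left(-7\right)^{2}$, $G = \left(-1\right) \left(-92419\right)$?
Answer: $\frac{92419}{33} \approx 2800.6$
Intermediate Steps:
$x{\left(H \right)} = \frac{H}{8}$
$G = 92419$
$b = 49$
$k{\left(j \right)} = 49 + \frac{j}{8}$
$\frac{G}{k{\left(w \right)}} = \frac{92419}{49 + \frac{1}{8} \left(-128\right)} = \frac{92419}{49 - 16} = \frac{92419}{33}$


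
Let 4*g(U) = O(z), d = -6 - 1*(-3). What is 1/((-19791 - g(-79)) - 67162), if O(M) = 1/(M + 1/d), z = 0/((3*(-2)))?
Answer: -4/347809 ≈ -1.1501e-5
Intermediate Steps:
d = -3 (d = -6 + 3 = -3)
z = 0 (z = 0/(-6) = 0*(-⅙) = 0)
O(M) = 1/(-⅓ + M) (O(M) = 1/(M + 1/(-3)) = 1/(M - ⅓) = 1/(-⅓ + M))
g(U) = -¾ (g(U) = (3/(-1 + 3*0))/4 = (3/(-1 + 0))/4 = (3/(-1))/4 = (3*(-1))/4 = (¼)*(-3) = -¾)
1/((-19791 - g(-79)) - 67162) = 1/((-19791 - 1*(-¾)) - 67162) = 1/((-19791 + ¾) - 67162) = 1/(-79161/4 - 67162) = 1/(-347809/4) = -4/347809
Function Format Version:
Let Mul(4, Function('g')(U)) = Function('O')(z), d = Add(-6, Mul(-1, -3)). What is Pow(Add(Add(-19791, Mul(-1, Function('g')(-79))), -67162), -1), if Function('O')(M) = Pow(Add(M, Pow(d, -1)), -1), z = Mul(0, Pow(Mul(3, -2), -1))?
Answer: Rational(-4, 347809) ≈ -1.1501e-5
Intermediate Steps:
d = -3 (d = Add(-6, 3) = -3)
z = 0 (z = Mul(0, Pow(-6, -1)) = Mul(0, Rational(-1, 6)) = 0)
Function('O')(M) = Pow(Add(Rational(-1, 3), M), -1) (Function('O')(M) = Pow(Add(M, Pow(-3, -1)), -1) = Pow(Add(M, Rational(-1, 3)), -1) = Pow(Add(Rational(-1, 3), M), -1))
Function('g')(U) = Rational(-3, 4) (Function('g')(U) = Mul(Rational(1, 4), Mul(3, Pow(Add(-1, Mul(3, 0)), -1))) = Mul(Rational(1, 4), Mul(3, Pow(Add(-1, 0), -1))) = Mul(Rational(1, 4), Mul(3, Pow(-1, -1))) = Mul(Rational(1, 4), Mul(3, -1)) = Mul(Rational(1, 4), -3) = Rational(-3, 4))
Pow(Add(Add(-19791, Mul(-1, Function('g')(-79))), -67162), -1) = Pow(Add(Add(-19791, Mul(-1, Rational(-3, 4))), -67162), -1) = Pow(Add(Add(-19791, Rational(3, 4)), -67162), -1) = Pow(Add(Rational(-79161, 4), -67162), -1) = Pow(Rational(-347809, 4), -1) = Rational(-4, 347809)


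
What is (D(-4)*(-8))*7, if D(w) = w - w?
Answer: 0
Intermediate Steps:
D(w) = 0
(D(-4)*(-8))*7 = (0*(-8))*7 = 0*7 = 0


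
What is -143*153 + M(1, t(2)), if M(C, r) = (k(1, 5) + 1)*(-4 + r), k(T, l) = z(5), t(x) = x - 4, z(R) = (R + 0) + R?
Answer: -21945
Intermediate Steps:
z(R) = 2*R (z(R) = R + R = 2*R)
t(x) = -4 + x
k(T, l) = 10 (k(T, l) = 2*5 = 10)
M(C, r) = -44 + 11*r (M(C, r) = (10 + 1)*(-4 + r) = 11*(-4 + r) = -44 + 11*r)
-143*153 + M(1, t(2)) = -143*153 + (-44 + 11*(-4 + 2)) = -21879 + (-44 + 11*(-2)) = -21879 + (-44 - 22) = -21879 - 66 = -21945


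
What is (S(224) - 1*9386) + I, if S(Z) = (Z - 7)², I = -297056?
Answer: -259353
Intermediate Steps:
S(Z) = (-7 + Z)²
(S(224) - 1*9386) + I = ((-7 + 224)² - 1*9386) - 297056 = (217² - 9386) - 297056 = (47089 - 9386) - 297056 = 37703 - 297056 = -259353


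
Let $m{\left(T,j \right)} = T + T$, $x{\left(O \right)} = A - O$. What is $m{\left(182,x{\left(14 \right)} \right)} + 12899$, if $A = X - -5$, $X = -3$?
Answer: $13263$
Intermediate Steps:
$A = 2$ ($A = -3 - -5 = -3 + 5 = 2$)
$x{\left(O \right)} = 2 - O$
$m{\left(T,j \right)} = 2 T$
$m{\left(182,x{\left(14 \right)} \right)} + 12899 = 2 \cdot 182 + 12899 = 364 + 12899 = 13263$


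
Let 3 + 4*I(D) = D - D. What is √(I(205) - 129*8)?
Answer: 9*I*√51/2 ≈ 32.136*I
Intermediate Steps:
I(D) = -¾ (I(D) = -¾ + (D - D)/4 = -¾ + (¼)*0 = -¾ + 0 = -¾)
√(I(205) - 129*8) = √(-¾ - 129*8) = √(-¾ - 1032) = √(-4131/4) = 9*I*√51/2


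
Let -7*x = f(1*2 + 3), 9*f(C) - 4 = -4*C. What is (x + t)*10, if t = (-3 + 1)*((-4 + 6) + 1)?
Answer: -3620/63 ≈ -57.460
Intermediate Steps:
f(C) = 4/9 - 4*C/9 (f(C) = 4/9 + (-4*C)/9 = 4/9 - 4*C/9)
x = 16/63 (x = -(4/9 - 4*(1*2 + 3)/9)/7 = -(4/9 - 4*(2 + 3)/9)/7 = -(4/9 - 4/9*5)/7 = -(4/9 - 20/9)/7 = -⅐*(-16/9) = 16/63 ≈ 0.25397)
t = -6 (t = -2*(2 + 1) = -2*3 = -6)
(x + t)*10 = (16/63 - 6)*10 = -362/63*10 = -3620/63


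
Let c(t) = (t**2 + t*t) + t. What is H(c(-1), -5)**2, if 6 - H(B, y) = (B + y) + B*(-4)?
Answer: 196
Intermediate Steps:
c(t) = t + 2*t**2 (c(t) = (t**2 + t**2) + t = 2*t**2 + t = t + 2*t**2)
H(B, y) = 6 - y + 3*B (H(B, y) = 6 - ((B + y) + B*(-4)) = 6 - ((B + y) - 4*B) = 6 - (y - 3*B) = 6 + (-y + 3*B) = 6 - y + 3*B)
H(c(-1), -5)**2 = (6 - 1*(-5) + 3*(-(1 + 2*(-1))))**2 = (6 + 5 + 3*(-(1 - 2)))**2 = (6 + 5 + 3*(-1*(-1)))**2 = (6 + 5 + 3*1)**2 = (6 + 5 + 3)**2 = 14**2 = 196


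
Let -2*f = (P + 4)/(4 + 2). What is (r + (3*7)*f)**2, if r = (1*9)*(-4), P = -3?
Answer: 22801/16 ≈ 1425.1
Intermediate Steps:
f = -1/12 (f = -(-3 + 4)/(2*(4 + 2)) = -1/(2*6) = -1/2*1/6 = -1/12 ≈ -0.083333)
r = -36 (r = 9*(-4) = -36)
(r + (3*7)*f)**2 = (-36 + (3*7)*(-1/12))**2 = (-36 + 21*(-1/12))**2 = (-36 - 7/4)**2 = (-151/4)**2 = 22801/16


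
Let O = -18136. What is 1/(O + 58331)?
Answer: 1/40195 ≈ 2.4879e-5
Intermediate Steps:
1/(O + 58331) = 1/(-18136 + 58331) = 1/40195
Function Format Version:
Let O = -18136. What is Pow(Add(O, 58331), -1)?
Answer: Rational(1, 40195) ≈ 2.4879e-5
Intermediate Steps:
Pow(Add(O, 58331), -1) = Pow(Add(-18136, 58331), -1) = Pow(40195, -1) = Rational(1, 40195)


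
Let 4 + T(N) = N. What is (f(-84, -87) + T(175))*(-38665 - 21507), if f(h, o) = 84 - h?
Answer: -20398308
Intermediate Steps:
T(N) = -4 + N
(f(-84, -87) + T(175))*(-38665 - 21507) = ((84 - 1*(-84)) + (-4 + 175))*(-38665 - 21507) = ((84 + 84) + 171)*(-60172) = (168 + 171)*(-60172) = 339*(-60172) = -20398308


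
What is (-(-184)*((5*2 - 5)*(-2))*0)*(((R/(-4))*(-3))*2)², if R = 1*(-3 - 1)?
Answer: 0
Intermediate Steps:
R = -4 (R = 1*(-4) = -4)
(-(-184)*((5*2 - 5)*(-2))*0)*(((R/(-4))*(-3))*2)² = (-(-184)*((5*2 - 5)*(-2))*0)*((-4/(-4)*(-3))*2)² = (-(-184)*((10 - 5)*(-2))*0)*((-4*(-¼)*(-3))*2)² = (-(-184)*(5*(-2))*0)*((1*(-3))*2)² = (-(-184)*(-10*0))*(-3*2)² = -(-184)*0*(-6)² = -46*0*36 = 0*36 = 0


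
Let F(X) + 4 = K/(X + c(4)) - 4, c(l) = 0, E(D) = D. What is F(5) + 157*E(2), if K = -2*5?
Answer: 304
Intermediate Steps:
K = -10
F(X) = -8 - 10/X (F(X) = -4 + (-10/(X + 0) - 4) = -4 + (-10/X - 4) = -4 + (-4 - 10/X) = -8 - 10/X)
F(5) + 157*E(2) = (-8 - 10/5) + 157*2 = (-8 - 10*⅕) + 314 = (-8 - 2) + 314 = -10 + 314 = 304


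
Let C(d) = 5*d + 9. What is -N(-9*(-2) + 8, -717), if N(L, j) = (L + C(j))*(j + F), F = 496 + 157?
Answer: -227200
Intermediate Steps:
C(d) = 9 + 5*d
F = 653
N(L, j) = (653 + j)*(9 + L + 5*j) (N(L, j) = (L + (9 + 5*j))*(j + 653) = (9 + L + 5*j)*(653 + j) = (653 + j)*(9 + L + 5*j))
-N(-9*(-2) + 8, -717) = -(5877 + 5*(-717)**2 + 653*(-9*(-2) + 8) + 3274*(-717) + (-9*(-2) + 8)*(-717)) = -(5877 + 5*514089 + 653*(18 + 8) - 2347458 + (18 + 8)*(-717)) = -(5877 + 2570445 + 653*26 - 2347458 + 26*(-717)) = -(5877 + 2570445 + 16978 - 2347458 - 18642) = -1*227200 = -227200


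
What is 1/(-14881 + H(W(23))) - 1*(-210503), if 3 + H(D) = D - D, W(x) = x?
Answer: 3133126651/14884 ≈ 2.1050e+5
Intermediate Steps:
H(D) = -3 (H(D) = -3 + (D - D) = -3 + 0 = -3)
1/(-14881 + H(W(23))) - 1*(-210503) = 1/(-14881 - 3) - 1*(-210503) = 1/(-14884) + 210503 = -1/14884 + 210503 = 3133126651/14884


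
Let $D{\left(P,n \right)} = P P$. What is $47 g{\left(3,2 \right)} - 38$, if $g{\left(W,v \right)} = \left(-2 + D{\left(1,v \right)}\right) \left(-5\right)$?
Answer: $197$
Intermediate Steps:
$D{\left(P,n \right)} = P^{2}$
$g{\left(W,v \right)} = 5$ ($g{\left(W,v \right)} = \left(-2 + 1^{2}\right) \left(-5\right) = \left(-2 + 1\right) \left(-5\right) = \left(-1\right) \left(-5\right) = 5$)
$47 g{\left(3,2 \right)} - 38 = 47 \cdot 5 - 38 = 235 - 38 = 197$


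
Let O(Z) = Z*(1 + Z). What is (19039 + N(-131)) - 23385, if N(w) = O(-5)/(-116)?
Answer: -126039/29 ≈ -4346.2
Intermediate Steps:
N(w) = -5/29 (N(w) = -5*(1 - 5)/(-116) = -5*(-4)*(-1/116) = 20*(-1/116) = -5/29)
(19039 + N(-131)) - 23385 = (19039 - 5/29) - 23385 = 552126/29 - 23385 = -126039/29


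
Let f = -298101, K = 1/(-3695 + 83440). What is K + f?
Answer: -23772064244/79745 ≈ -2.9810e+5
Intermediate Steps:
K = 1/79745 ≈ 1.2540e-5
K + f = 1/79745 - 298101 = -23772064244/79745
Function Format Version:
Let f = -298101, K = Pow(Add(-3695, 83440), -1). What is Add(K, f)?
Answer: Rational(-23772064244, 79745) ≈ -2.9810e+5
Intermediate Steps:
K = Rational(1, 79745) (K = Pow(79745, -1) = Rational(1, 79745) ≈ 1.2540e-5)
Add(K, f) = Add(Rational(1, 79745), -298101) = Rational(-23772064244, 79745)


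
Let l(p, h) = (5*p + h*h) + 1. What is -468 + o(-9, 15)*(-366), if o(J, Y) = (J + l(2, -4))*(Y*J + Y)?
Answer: 790092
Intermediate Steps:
l(p, h) = 1 + h² + 5*p (l(p, h) = (5*p + h²) + 1 = (h² + 5*p) + 1 = 1 + h² + 5*p)
o(J, Y) = (27 + J)*(Y + J*Y) (o(J, Y) = (J + (1 + (-4)² + 5*2))*(Y*J + Y) = (J + (1 + 16 + 10))*(J*Y + Y) = (J + 27)*(Y + J*Y) = (27 + J)*(Y + J*Y))
-468 + o(-9, 15)*(-366) = -468 + (15*(27 + (-9)² + 28*(-9)))*(-366) = -468 + (15*(27 + 81 - 252))*(-366) = -468 + (15*(-144))*(-366) = -468 - 2160*(-366) = -468 + 790560 = 790092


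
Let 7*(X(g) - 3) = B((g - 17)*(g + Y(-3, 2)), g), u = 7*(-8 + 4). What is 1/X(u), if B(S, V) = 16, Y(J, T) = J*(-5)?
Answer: 7/37 ≈ 0.18919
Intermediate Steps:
Y(J, T) = -5*J
u = -28 (u = 7*(-4) = -28)
X(g) = 37/7 (X(g) = 3 + (⅐)*16 = 3 + 16/7 = 37/7)
1/X(u) = 1/(37/7) = 7/37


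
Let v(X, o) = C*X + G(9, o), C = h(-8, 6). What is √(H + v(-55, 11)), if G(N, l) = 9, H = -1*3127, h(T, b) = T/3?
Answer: I*√26742/3 ≈ 54.51*I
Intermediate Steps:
h(T, b) = T/3 (h(T, b) = T*(⅓) = T/3)
H = -3127
C = -8/3 (C = (⅓)*(-8) = -8/3 ≈ -2.6667)
v(X, o) = 9 - 8*X/3 (v(X, o) = -8*X/3 + 9 = 9 - 8*X/3)
√(H + v(-55, 11)) = √(-3127 + (9 - 8/3*(-55))) = √(-3127 + (9 + 440/3)) = √(-3127 + 467/3) = √(-8914/3) = I*√26742/3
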